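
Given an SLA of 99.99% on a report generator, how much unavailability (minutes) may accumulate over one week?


Formula: allowed downtime = period * (100 - SLA) / 100
Period (week) = 10080 minutes
Unavailability fraction = (100 - 99.99) / 100
Allowed downtime = 10080 * (100 - 99.99) / 100
Allowed downtime = 1.008 minutes

1.008 minutes


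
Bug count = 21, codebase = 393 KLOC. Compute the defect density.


Defect density = defects / KLOC
Defect density = 21 / 393
Defect density = 0.053 defects/KLOC

0.053 defects/KLOC


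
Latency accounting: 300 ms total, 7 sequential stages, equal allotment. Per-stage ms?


Formula: per_stage = total_budget / stages
per_stage = 300 / 7
per_stage = 42.86 ms

42.86 ms


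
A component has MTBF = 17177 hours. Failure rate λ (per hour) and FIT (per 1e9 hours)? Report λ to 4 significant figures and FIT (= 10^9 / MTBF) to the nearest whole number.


Formula: λ = 1 / MTBF; FIT = λ × 1e9 = 1e9 / MTBF
λ = 1 / 17177 ≈ 5.822e-05 failures/hour
FIT = 1e9 / 17177 ≈ 58217 failures per 1e9 hours (nearest whole number)

λ = 5.822e-05 /h, FIT = 58217


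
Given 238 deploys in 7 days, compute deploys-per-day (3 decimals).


Formula: deployments per day = releases / days
= 238 / 7
= 34.0 deploys/day
(equivalently, 238.0 deploys/week)

34.0 deploys/day


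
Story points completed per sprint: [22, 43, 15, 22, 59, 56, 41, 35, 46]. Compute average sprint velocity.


Formula: Avg velocity = Total points / Number of sprints
Points: [22, 43, 15, 22, 59, 56, 41, 35, 46]
Sum = 22 + 43 + 15 + 22 + 59 + 56 + 41 + 35 + 46 = 339
Avg velocity = 339 / 9 = 37.67 points/sprint

37.67 points/sprint


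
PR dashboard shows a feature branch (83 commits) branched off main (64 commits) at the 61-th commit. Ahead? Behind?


Common ancestor: commit #61
feature commits after divergence: 83 - 61 = 22
main commits after divergence: 64 - 61 = 3
feature is 22 commits ahead of main
main is 3 commits ahead of feature

feature ahead: 22, main ahead: 3


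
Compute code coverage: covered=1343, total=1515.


Coverage = covered / total * 100
Coverage = 1343 / 1515 * 100
Coverage = 88.65%

88.65%


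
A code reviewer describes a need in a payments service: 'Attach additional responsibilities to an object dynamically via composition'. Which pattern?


This matches the Decorator pattern

Decorator


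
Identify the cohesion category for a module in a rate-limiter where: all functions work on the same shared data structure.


Reasoning: Functions share data
Type: Communicational cohesion

Communicational cohesion


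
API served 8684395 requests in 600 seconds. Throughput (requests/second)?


Formula: throughput = requests / seconds
throughput = 8684395 / 600
throughput = 14473.99 requests/second

14473.99 requests/second


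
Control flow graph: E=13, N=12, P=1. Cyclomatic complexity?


Formula: V(G) = E - N + 2P
V(G) = 13 - 12 + 2*1
V(G) = 1 + 2
V(G) = 3

3


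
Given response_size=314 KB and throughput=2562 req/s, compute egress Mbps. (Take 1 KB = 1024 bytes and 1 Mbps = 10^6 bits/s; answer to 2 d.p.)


Formula: Mbps = payload_bytes * RPS * 8 / 1e6
Payload per request = 314 KB = 314 * 1024 = 321536 bytes
Total bytes/sec = 321536 * 2562 = 823775232
Total bits/sec = 823775232 * 8 = 6590201856
Mbps = 6590201856 / 1e6 = 6590.2

6590.2 Mbps


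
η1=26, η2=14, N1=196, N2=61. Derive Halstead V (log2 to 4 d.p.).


Formula: V = N * log2(η), where N = N1 + N2 and η = η1 + η2
η = 26 + 14 = 40
N = 196 + 61 = 257
log2(40) ≈ 5.3219
V = 257 * 5.3219 = 1367.73

1367.73


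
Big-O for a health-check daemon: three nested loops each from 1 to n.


Reasoning: three levels of nesting over n
Complexity: O(n^3)

O(n^3)


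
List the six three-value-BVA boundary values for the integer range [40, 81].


Range: [40, 81]
Boundaries: just below min, min, min+1, max-1, max, just above max
Values: [39, 40, 41, 80, 81, 82]

[39, 40, 41, 80, 81, 82]


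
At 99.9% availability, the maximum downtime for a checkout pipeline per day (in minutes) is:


Formula: allowed downtime = period * (100 - SLA) / 100
Period (day) = 1440 minutes
Unavailability fraction = (100 - 99.9) / 100
Allowed downtime = 1440 * (100 - 99.9) / 100
Allowed downtime = 1.44 minutes

1.44 minutes


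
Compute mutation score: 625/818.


Mutation score = killed / total * 100
Mutation score = 625 / 818 * 100
Mutation score = 76.41%

76.41%


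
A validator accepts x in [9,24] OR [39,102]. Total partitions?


Valid ranges: [9,24] and [39,102]
Class 1: x < 9 — invalid
Class 2: 9 ≤ x ≤ 24 — valid
Class 3: 24 < x < 39 — invalid (gap between ranges)
Class 4: 39 ≤ x ≤ 102 — valid
Class 5: x > 102 — invalid
Total equivalence classes: 5

5 equivalence classes


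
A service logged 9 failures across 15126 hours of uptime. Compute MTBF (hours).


Formula: MTBF = Total operating time / Number of failures
MTBF = 15126 / 9
MTBF = 1680.67 hours

1680.67 hours


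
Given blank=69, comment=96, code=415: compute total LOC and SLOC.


Total LOC = blank + comment + code
Total LOC = 69 + 96 + 415 = 580
SLOC (source only) = code = 415

Total LOC: 580, SLOC: 415


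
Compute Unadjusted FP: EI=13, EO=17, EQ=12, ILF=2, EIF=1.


UFP = EI*4 + EO*5 + EQ*4 + ILF*10 + EIF*7
UFP = 13*4 + 17*5 + 12*4 + 2*10 + 1*7
UFP = 52 + 85 + 48 + 20 + 7
UFP = 212

212


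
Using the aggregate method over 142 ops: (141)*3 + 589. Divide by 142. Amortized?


Formula: Amortized cost = Total cost / Operations
Total cost = (141 * 3) + (1 * 589)
Total cost = 423 + 589 = 1012
Amortized = 1012 / 142 = 7.1268

7.1268


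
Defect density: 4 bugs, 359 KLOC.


Defect density = defects / KLOC
Defect density = 4 / 359
Defect density = 0.011 defects/KLOC

0.011 defects/KLOC


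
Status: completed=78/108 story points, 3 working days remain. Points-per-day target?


Formula: Required rate = Remaining points / Days left
Remaining = 108 - 78 = 30 points
Required rate = 30 / 3 = 10.0 points/day

10.0 points/day


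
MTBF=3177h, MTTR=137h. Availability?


Availability = MTBF / (MTBF + MTTR)
Availability = 3177 / (3177 + 137)
Availability = 3177 / 3314
Availability = 95.866%

95.866%


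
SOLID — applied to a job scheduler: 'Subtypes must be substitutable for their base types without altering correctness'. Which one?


This describes the Liskov Substitution Principle (LSP)

Liskov Substitution Principle (LSP)


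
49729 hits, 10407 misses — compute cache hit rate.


Formula: hit rate = hits / (hits + misses) * 100
hit rate = 49729 / (49729 + 10407) * 100
hit rate = 49729 / 60136 * 100
hit rate = 82.69%

82.69%


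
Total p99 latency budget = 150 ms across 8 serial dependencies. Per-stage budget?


Formula: per_stage = total_budget / stages
per_stage = 150 / 8
per_stage = 18.75 ms

18.75 ms


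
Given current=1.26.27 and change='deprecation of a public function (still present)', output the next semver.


Current: 1.26.27
Change category: 'deprecation of a public function (still present)' → minor bump
SemVer rule: minor bump → increment MINOR, reset PATCH to 0 (MAJOR unchanged)
New: 1.27.0

1.27.0


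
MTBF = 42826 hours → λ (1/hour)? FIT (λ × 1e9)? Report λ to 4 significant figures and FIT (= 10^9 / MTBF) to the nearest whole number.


Formula: λ = 1 / MTBF; FIT = λ × 1e9 = 1e9 / MTBF
λ = 1 / 42826 ≈ 2.335e-05 failures/hour
FIT = 1e9 / 42826 ≈ 23350 failures per 1e9 hours (nearest whole number)

λ = 2.335e-05 /h, FIT = 23350


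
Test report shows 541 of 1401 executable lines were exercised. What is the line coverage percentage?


Coverage = covered / total * 100
Coverage = 541 / 1401 * 100
Coverage = 38.62%

38.62%


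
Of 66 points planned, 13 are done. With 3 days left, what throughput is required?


Formula: Required rate = Remaining points / Days left
Remaining = 66 - 13 = 53 points
Required rate = 53 / 3 = 17.67 points/day

17.67 points/day


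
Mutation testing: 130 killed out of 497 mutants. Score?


Mutation score = killed / total * 100
Mutation score = 130 / 497 * 100
Mutation score = 26.16%

26.16%


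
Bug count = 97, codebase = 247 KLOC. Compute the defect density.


Defect density = defects / KLOC
Defect density = 97 / 247
Defect density = 0.393 defects/KLOC

0.393 defects/KLOC


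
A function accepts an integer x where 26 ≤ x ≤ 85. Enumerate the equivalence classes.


Valid range: [26, 85]
Class 1: x < 26 — invalid
Class 2: 26 ≤ x ≤ 85 — valid
Class 3: x > 85 — invalid
Total equivalence classes: 3

3 equivalence classes


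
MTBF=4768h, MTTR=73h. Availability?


Availability = MTBF / (MTBF + MTTR)
Availability = 4768 / (4768 + 73)
Availability = 4768 / 4841
Availability = 98.492%

98.492%


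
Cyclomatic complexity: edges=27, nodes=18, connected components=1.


Formula: V(G) = E - N + 2P
V(G) = 27 - 18 + 2*1
V(G) = 9 + 2
V(G) = 11

11


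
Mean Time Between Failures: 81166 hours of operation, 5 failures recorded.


Formula: MTBF = Total operating time / Number of failures
MTBF = 81166 / 5
MTBF = 16233.2 hours

16233.2 hours


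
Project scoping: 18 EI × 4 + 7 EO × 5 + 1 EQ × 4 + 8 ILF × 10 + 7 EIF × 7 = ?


UFP = EI*4 + EO*5 + EQ*4 + ILF*10 + EIF*7
UFP = 18*4 + 7*5 + 1*4 + 8*10 + 7*7
UFP = 72 + 35 + 4 + 80 + 49
UFP = 240

240


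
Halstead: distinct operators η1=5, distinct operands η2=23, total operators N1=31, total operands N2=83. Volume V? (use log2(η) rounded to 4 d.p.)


Formula: V = N * log2(η), where N = N1 + N2 and η = η1 + η2
η = 5 + 23 = 28
N = 31 + 83 = 114
log2(28) ≈ 4.8074
V = 114 * 4.8074 = 548.04

548.04


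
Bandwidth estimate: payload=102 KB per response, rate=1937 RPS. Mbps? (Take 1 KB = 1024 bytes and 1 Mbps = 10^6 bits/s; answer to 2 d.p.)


Formula: Mbps = payload_bytes * RPS * 8 / 1e6
Payload per request = 102 KB = 102 * 1024 = 104448 bytes
Total bytes/sec = 104448 * 1937 = 202315776
Total bits/sec = 202315776 * 8 = 1618526208
Mbps = 1618526208 / 1e6 = 1618.53

1618.53 Mbps


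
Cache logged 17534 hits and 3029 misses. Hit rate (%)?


Formula: hit rate = hits / (hits + misses) * 100
hit rate = 17534 / (17534 + 3029) * 100
hit rate = 17534 / 20563 * 100
hit rate = 85.27%

85.27%


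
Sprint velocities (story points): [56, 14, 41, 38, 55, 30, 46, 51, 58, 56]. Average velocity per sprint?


Formula: Avg velocity = Total points / Number of sprints
Points: [56, 14, 41, 38, 55, 30, 46, 51, 58, 56]
Sum = 56 + 14 + 41 + 38 + 55 + 30 + 46 + 51 + 58 + 56 = 445
Avg velocity = 445 / 10 = 44.5 points/sprint

44.5 points/sprint


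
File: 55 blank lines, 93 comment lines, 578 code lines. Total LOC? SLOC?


Total LOC = blank + comment + code
Total LOC = 55 + 93 + 578 = 726
SLOC (source only) = code = 578

Total LOC: 726, SLOC: 578


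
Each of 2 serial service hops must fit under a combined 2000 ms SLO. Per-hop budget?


Formula: per_stage = total_budget / stages
per_stage = 2000 / 2
per_stage = 1000.0 ms

1000.0 ms


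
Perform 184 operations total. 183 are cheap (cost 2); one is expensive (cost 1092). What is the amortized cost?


Formula: Amortized cost = Total cost / Operations
Total cost = (183 * 2) + (1 * 1092)
Total cost = 366 + 1092 = 1458
Amortized = 1458 / 184 = 7.9239

7.9239


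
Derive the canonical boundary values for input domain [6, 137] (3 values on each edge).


Range: [6, 137]
Boundaries: just below min, min, min+1, max-1, max, just above max
Values: [5, 6, 7, 136, 137, 138]

[5, 6, 7, 136, 137, 138]


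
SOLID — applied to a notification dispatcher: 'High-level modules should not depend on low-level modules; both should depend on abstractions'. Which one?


This describes the Dependency Inversion Principle (DIP)

Dependency Inversion Principle (DIP)


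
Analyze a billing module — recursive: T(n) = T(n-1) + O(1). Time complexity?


Reasoning: linear recursion with constant work per frame
Complexity: O(n)

O(n)


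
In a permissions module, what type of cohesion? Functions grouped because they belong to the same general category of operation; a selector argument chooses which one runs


Reasoning: Grouped by category of activity, not by data or sequence
Type: Logical cohesion

Logical cohesion


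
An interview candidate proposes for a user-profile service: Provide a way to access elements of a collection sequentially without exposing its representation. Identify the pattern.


This matches the Iterator pattern

Iterator


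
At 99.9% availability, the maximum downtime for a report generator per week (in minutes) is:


Formula: allowed downtime = period * (100 - SLA) / 100
Period (week) = 10080 minutes
Unavailability fraction = (100 - 99.9) / 100
Allowed downtime = 10080 * (100 - 99.9) / 100
Allowed downtime = 10.08 minutes

10.08 minutes


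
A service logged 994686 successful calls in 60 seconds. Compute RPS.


Formula: throughput = requests / seconds
throughput = 994686 / 60
throughput = 16578.1 requests/second

16578.1 requests/second


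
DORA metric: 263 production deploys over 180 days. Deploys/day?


Formula: deployments per day = releases / days
= 263 / 180
= 1.461 deploys/day
(equivalently, 10.23 deploys/week)

1.461 deploys/day


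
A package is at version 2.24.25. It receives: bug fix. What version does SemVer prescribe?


Current: 2.24.25
Change category: 'bug fix' → patch bump
SemVer rule: patch bump → increment PATCH (MAJOR and MINOR unchanged)
New: 2.24.26

2.24.26


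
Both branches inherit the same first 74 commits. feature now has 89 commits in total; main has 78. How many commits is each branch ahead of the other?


Common ancestor: commit #74
feature commits after divergence: 89 - 74 = 15
main commits after divergence: 78 - 74 = 4
feature is 15 commits ahead of main
main is 4 commits ahead of feature

feature ahead: 15, main ahead: 4


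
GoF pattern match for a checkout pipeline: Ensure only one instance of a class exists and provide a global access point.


This matches the Singleton pattern

Singleton


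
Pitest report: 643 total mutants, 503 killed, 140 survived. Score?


Mutation score = killed / total * 100
Mutation score = 503 / 643 * 100
Mutation score = 78.23%

78.23%


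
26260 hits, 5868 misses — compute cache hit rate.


Formula: hit rate = hits / (hits + misses) * 100
hit rate = 26260 / (26260 + 5868) * 100
hit rate = 26260 / 32128 * 100
hit rate = 81.74%

81.74%


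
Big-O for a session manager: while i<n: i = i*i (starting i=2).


Reasoning: squaring drives double-exponential growth; iterations ~ log log n
Complexity: O(log log n)

O(log log n)


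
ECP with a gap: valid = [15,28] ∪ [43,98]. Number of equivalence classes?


Valid ranges: [15,28] and [43,98]
Class 1: x < 15 — invalid
Class 2: 15 ≤ x ≤ 28 — valid
Class 3: 28 < x < 43 — invalid (gap between ranges)
Class 4: 43 ≤ x ≤ 98 — valid
Class 5: x > 98 — invalid
Total equivalence classes: 5

5 equivalence classes


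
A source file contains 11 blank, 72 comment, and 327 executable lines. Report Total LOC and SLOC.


Total LOC = blank + comment + code
Total LOC = 11 + 72 + 327 = 410
SLOC (source only) = code = 327

Total LOC: 410, SLOC: 327


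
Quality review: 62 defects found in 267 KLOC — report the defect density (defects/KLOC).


Defect density = defects / KLOC
Defect density = 62 / 267
Defect density = 0.232 defects/KLOC

0.232 defects/KLOC


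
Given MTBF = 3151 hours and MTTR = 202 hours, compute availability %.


Availability = MTBF / (MTBF + MTTR)
Availability = 3151 / (3151 + 202)
Availability = 3151 / 3353
Availability = 93.9755%

93.9755%


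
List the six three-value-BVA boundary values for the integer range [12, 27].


Range: [12, 27]
Boundaries: just below min, min, min+1, max-1, max, just above max
Values: [11, 12, 13, 26, 27, 28]

[11, 12, 13, 26, 27, 28]


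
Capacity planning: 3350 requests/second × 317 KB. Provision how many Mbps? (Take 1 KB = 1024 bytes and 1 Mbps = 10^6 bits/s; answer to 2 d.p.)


Formula: Mbps = payload_bytes * RPS * 8 / 1e6
Payload per request = 317 KB = 317 * 1024 = 324608 bytes
Total bytes/sec = 324608 * 3350 = 1087436800
Total bits/sec = 1087436800 * 8 = 8699494400
Mbps = 8699494400 / 1e6 = 8699.49

8699.49 Mbps


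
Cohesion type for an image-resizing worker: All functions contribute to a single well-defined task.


Reasoning: Best: single purpose
Type: Functional cohesion

Functional cohesion


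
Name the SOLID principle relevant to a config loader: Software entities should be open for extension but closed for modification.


This describes the Open/Closed Principle (OCP)

Open/Closed Principle (OCP)


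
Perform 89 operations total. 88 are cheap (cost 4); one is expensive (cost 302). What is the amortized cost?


Formula: Amortized cost = Total cost / Operations
Total cost = (88 * 4) + (1 * 302)
Total cost = 352 + 302 = 654
Amortized = 654 / 89 = 7.3483

7.3483


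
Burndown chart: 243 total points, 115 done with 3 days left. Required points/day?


Formula: Required rate = Remaining points / Days left
Remaining = 243 - 115 = 128 points
Required rate = 128 / 3 = 42.67 points/day

42.67 points/day


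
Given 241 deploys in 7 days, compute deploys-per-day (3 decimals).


Formula: deployments per day = releases / days
= 241 / 7
= 34.429 deploys/day
(equivalently, 241.0 deploys/week)

34.429 deploys/day


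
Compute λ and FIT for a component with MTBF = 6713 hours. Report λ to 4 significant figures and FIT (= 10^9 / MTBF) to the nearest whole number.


Formula: λ = 1 / MTBF; FIT = λ × 1e9 = 1e9 / MTBF
λ = 1 / 6713 ≈ 1.490e-04 failures/hour
FIT = 1e9 / 6713 ≈ 148965 failures per 1e9 hours (nearest whole number)

λ = 1.490e-04 /h, FIT = 148965


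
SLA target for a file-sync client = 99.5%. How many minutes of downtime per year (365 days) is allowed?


Formula: allowed downtime = period * (100 - SLA) / 100
Period (year (365 days)) = 525600 minutes
Unavailability fraction = (100 - 99.5) / 100
Allowed downtime = 525600 * (100 - 99.5) / 100
Allowed downtime = 2628.0 minutes

2628.0 minutes


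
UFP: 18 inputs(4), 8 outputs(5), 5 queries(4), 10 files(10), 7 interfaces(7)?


UFP = EI*4 + EO*5 + EQ*4 + ILF*10 + EIF*7
UFP = 18*4 + 8*5 + 5*4 + 10*10 + 7*7
UFP = 72 + 40 + 20 + 100 + 49
UFP = 281

281


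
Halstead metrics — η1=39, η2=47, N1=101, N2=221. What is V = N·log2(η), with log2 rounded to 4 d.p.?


Formula: V = N * log2(η), where N = N1 + N2 and η = η1 + η2
η = 39 + 47 = 86
N = 101 + 221 = 322
log2(86) ≈ 6.4263
V = 322 * 6.4263 = 2069.27

2069.27


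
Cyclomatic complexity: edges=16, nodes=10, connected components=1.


Formula: V(G) = E - N + 2P
V(G) = 16 - 10 + 2*1
V(G) = 6 + 2
V(G) = 8

8


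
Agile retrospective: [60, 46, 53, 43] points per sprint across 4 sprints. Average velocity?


Formula: Avg velocity = Total points / Number of sprints
Points: [60, 46, 53, 43]
Sum = 60 + 46 + 53 + 43 = 202
Avg velocity = 202 / 4 = 50.5 points/sprint

50.5 points/sprint


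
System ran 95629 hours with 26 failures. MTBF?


Formula: MTBF = Total operating time / Number of failures
MTBF = 95629 / 26
MTBF = 3678.04 hours

3678.04 hours


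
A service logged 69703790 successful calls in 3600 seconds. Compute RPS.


Formula: throughput = requests / seconds
throughput = 69703790 / 3600
throughput = 19362.16 requests/second

19362.16 requests/second


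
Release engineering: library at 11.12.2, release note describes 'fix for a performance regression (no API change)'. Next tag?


Current: 11.12.2
Change category: 'fix for a performance regression (no API change)' → patch bump
SemVer rule: patch bump → increment PATCH (MAJOR and MINOR unchanged)
New: 11.12.3

11.12.3


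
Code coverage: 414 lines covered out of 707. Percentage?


Coverage = covered / total * 100
Coverage = 414 / 707 * 100
Coverage = 58.56%

58.56%


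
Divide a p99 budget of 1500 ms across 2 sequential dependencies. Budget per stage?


Formula: per_stage = total_budget / stages
per_stage = 1500 / 2
per_stage = 750.0 ms

750.0 ms


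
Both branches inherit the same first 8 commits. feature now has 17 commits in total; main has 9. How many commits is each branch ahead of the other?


Common ancestor: commit #8
feature commits after divergence: 17 - 8 = 9
main commits after divergence: 9 - 8 = 1
feature is 9 commits ahead of main
main is 1 commits ahead of feature

feature ahead: 9, main ahead: 1


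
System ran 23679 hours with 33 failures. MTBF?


Formula: MTBF = Total operating time / Number of failures
MTBF = 23679 / 33
MTBF = 717.55 hours

717.55 hours


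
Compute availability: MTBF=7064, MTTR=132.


Availability = MTBF / (MTBF + MTTR)
Availability = 7064 / (7064 + 132)
Availability = 7064 / 7196
Availability = 98.1656%

98.1656%


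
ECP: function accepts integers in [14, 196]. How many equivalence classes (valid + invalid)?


Valid range: [14, 196]
Class 1: x < 14 — invalid
Class 2: 14 ≤ x ≤ 196 — valid
Class 3: x > 196 — invalid
Total equivalence classes: 3

3 equivalence classes


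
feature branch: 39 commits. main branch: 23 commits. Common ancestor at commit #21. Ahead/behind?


Common ancestor: commit #21
feature commits after divergence: 39 - 21 = 18
main commits after divergence: 23 - 21 = 2
feature is 18 commits ahead of main
main is 2 commits ahead of feature

feature ahead: 18, main ahead: 2


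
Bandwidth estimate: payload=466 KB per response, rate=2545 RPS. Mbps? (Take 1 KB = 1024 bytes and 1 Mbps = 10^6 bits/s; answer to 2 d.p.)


Formula: Mbps = payload_bytes * RPS * 8 / 1e6
Payload per request = 466 KB = 466 * 1024 = 477184 bytes
Total bytes/sec = 477184 * 2545 = 1214433280
Total bits/sec = 1214433280 * 8 = 9715466240
Mbps = 9715466240 / 1e6 = 9715.47

9715.47 Mbps


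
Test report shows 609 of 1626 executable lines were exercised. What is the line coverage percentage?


Coverage = covered / total * 100
Coverage = 609 / 1626 * 100
Coverage = 37.45%

37.45%


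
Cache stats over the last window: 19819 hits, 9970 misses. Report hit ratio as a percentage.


Formula: hit rate = hits / (hits + misses) * 100
hit rate = 19819 / (19819 + 9970) * 100
hit rate = 19819 / 29789 * 100
hit rate = 66.53%

66.53%


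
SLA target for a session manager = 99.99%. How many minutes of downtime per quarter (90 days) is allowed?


Formula: allowed downtime = period * (100 - SLA) / 100
Period (quarter (90 days)) = 129600 minutes
Unavailability fraction = (100 - 99.99) / 100
Allowed downtime = 129600 * (100 - 99.99) / 100
Allowed downtime = 12.96 minutes

12.96 minutes


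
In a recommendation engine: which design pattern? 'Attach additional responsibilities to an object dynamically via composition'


This matches the Decorator pattern

Decorator


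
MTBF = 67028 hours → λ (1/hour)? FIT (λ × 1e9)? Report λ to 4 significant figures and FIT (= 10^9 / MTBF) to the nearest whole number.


Formula: λ = 1 / MTBF; FIT = λ × 1e9 = 1e9 / MTBF
λ = 1 / 67028 ≈ 1.492e-05 failures/hour
FIT = 1e9 / 67028 ≈ 14919 failures per 1e9 hours (nearest whole number)

λ = 1.492e-05 /h, FIT = 14919


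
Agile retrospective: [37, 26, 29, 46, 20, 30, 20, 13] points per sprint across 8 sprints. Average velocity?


Formula: Avg velocity = Total points / Number of sprints
Points: [37, 26, 29, 46, 20, 30, 20, 13]
Sum = 37 + 26 + 29 + 46 + 20 + 30 + 20 + 13 = 221
Avg velocity = 221 / 8 = 27.63 points/sprint

27.63 points/sprint


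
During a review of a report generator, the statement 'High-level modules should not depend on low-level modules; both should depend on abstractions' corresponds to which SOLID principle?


This describes the Dependency Inversion Principle (DIP)

Dependency Inversion Principle (DIP)


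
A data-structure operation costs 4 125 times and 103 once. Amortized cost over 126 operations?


Formula: Amortized cost = Total cost / Operations
Total cost = (125 * 4) + (1 * 103)
Total cost = 500 + 103 = 603
Amortized = 603 / 126 = 4.7857

4.7857


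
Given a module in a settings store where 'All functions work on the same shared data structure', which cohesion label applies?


Reasoning: Functions share data
Type: Communicational cohesion

Communicational cohesion


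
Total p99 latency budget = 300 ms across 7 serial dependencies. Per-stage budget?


Formula: per_stage = total_budget / stages
per_stage = 300 / 7
per_stage = 42.86 ms

42.86 ms


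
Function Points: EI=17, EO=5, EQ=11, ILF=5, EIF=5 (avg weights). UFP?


UFP = EI*4 + EO*5 + EQ*4 + ILF*10 + EIF*7
UFP = 17*4 + 5*5 + 11*4 + 5*10 + 5*7
UFP = 68 + 25 + 44 + 50 + 35
UFP = 222

222


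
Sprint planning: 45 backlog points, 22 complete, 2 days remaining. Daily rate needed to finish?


Formula: Required rate = Remaining points / Days left
Remaining = 45 - 22 = 23 points
Required rate = 23 / 2 = 11.5 points/day

11.5 points/day


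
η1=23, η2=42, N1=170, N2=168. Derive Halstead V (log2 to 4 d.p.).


Formula: V = N * log2(η), where N = N1 + N2 and η = η1 + η2
η = 23 + 42 = 65
N = 170 + 168 = 338
log2(65) ≈ 6.0224
V = 338 * 6.0224 = 2035.57

2035.57


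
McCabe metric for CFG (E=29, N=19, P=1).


Formula: V(G) = E - N + 2P
V(G) = 29 - 19 + 2*1
V(G) = 10 + 2
V(G) = 12

12


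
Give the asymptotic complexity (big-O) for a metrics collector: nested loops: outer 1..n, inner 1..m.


Reasoning: product of independent bounds
Complexity: O(n*m)

O(n*m)


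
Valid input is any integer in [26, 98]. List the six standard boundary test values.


Range: [26, 98]
Boundaries: just below min, min, min+1, max-1, max, just above max
Values: [25, 26, 27, 97, 98, 99]

[25, 26, 27, 97, 98, 99]


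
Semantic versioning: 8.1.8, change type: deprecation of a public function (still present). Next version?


Current: 8.1.8
Change category: 'deprecation of a public function (still present)' → minor bump
SemVer rule: minor bump → increment MINOR, reset PATCH to 0 (MAJOR unchanged)
New: 8.2.0

8.2.0


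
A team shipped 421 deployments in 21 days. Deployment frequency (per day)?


Formula: deployments per day = releases / days
= 421 / 21
= 20.048 deploys/day
(equivalently, 140.33 deploys/week)

20.048 deploys/day


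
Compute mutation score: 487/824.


Mutation score = killed / total * 100
Mutation score = 487 / 824 * 100
Mutation score = 59.1%

59.1%


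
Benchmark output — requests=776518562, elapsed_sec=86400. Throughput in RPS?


Formula: throughput = requests / seconds
throughput = 776518562 / 86400
throughput = 8987.48 requests/second

8987.48 requests/second


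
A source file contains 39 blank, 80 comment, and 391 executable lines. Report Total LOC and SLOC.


Total LOC = blank + comment + code
Total LOC = 39 + 80 + 391 = 510
SLOC (source only) = code = 391

Total LOC: 510, SLOC: 391


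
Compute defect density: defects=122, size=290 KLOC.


Defect density = defects / KLOC
Defect density = 122 / 290
Defect density = 0.421 defects/KLOC

0.421 defects/KLOC


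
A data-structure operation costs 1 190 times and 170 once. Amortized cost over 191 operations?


Formula: Amortized cost = Total cost / Operations
Total cost = (190 * 1) + (1 * 170)
Total cost = 190 + 170 = 360
Amortized = 360 / 191 = 1.8848

1.8848


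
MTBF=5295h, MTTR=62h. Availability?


Availability = MTBF / (MTBF + MTTR)
Availability = 5295 / (5295 + 62)
Availability = 5295 / 5357
Availability = 98.8426%

98.8426%


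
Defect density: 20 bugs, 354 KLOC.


Defect density = defects / KLOC
Defect density = 20 / 354
Defect density = 0.056 defects/KLOC

0.056 defects/KLOC


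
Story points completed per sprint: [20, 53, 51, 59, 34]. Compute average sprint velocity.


Formula: Avg velocity = Total points / Number of sprints
Points: [20, 53, 51, 59, 34]
Sum = 20 + 53 + 51 + 59 + 34 = 217
Avg velocity = 217 / 5 = 43.4 points/sprint

43.4 points/sprint


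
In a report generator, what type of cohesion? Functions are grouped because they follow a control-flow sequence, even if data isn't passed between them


Reasoning: Grouped by order of execution within a routine, not by data flow
Type: Procedural cohesion

Procedural cohesion


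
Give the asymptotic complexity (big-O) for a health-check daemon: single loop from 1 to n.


Reasoning: one pass through n items
Complexity: O(n)

O(n)


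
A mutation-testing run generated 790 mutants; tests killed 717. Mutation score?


Mutation score = killed / total * 100
Mutation score = 717 / 790 * 100
Mutation score = 90.76%

90.76%


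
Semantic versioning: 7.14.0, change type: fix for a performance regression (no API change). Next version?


Current: 7.14.0
Change category: 'fix for a performance regression (no API change)' → patch bump
SemVer rule: patch bump → increment PATCH (MAJOR and MINOR unchanged)
New: 7.14.1

7.14.1


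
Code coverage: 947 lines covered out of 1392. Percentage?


Coverage = covered / total * 100
Coverage = 947 / 1392 * 100
Coverage = 68.03%

68.03%


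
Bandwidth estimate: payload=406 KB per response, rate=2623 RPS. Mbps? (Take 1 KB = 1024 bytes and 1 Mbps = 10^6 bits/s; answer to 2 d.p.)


Formula: Mbps = payload_bytes * RPS * 8 / 1e6
Payload per request = 406 KB = 406 * 1024 = 415744 bytes
Total bytes/sec = 415744 * 2623 = 1090496512
Total bits/sec = 1090496512 * 8 = 8723972096
Mbps = 8723972096 / 1e6 = 8723.97

8723.97 Mbps


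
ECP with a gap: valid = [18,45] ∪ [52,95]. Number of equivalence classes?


Valid ranges: [18,45] and [52,95]
Class 1: x < 18 — invalid
Class 2: 18 ≤ x ≤ 45 — valid
Class 3: 45 < x < 52 — invalid (gap between ranges)
Class 4: 52 ≤ x ≤ 95 — valid
Class 5: x > 95 — invalid
Total equivalence classes: 5

5 equivalence classes


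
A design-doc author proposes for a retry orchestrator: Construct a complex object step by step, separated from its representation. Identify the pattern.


This matches the Builder pattern

Builder


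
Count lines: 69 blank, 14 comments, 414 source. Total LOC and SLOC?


Total LOC = blank + comment + code
Total LOC = 69 + 14 + 414 = 497
SLOC (source only) = code = 414

Total LOC: 497, SLOC: 414


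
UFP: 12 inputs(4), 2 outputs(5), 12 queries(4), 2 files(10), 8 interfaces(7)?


UFP = EI*4 + EO*5 + EQ*4 + ILF*10 + EIF*7
UFP = 12*4 + 2*5 + 12*4 + 2*10 + 8*7
UFP = 48 + 10 + 48 + 20 + 56
UFP = 182

182


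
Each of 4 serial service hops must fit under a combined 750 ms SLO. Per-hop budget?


Formula: per_stage = total_budget / stages
per_stage = 750 / 4
per_stage = 187.5 ms

187.5 ms


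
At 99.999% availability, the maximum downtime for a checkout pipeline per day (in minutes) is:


Formula: allowed downtime = period * (100 - SLA) / 100
Period (day) = 1440 minutes
Unavailability fraction = (100 - 99.999) / 100
Allowed downtime = 1440 * (100 - 99.999) / 100
Allowed downtime = 0.0144 minutes

0.0144 minutes


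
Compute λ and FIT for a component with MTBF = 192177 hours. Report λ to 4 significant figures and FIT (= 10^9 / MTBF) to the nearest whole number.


Formula: λ = 1 / MTBF; FIT = λ × 1e9 = 1e9 / MTBF
λ = 1 / 192177 ≈ 5.204e-06 failures/hour
FIT = 1e9 / 192177 ≈ 5204 failures per 1e9 hours (nearest whole number)

λ = 5.204e-06 /h, FIT = 5204


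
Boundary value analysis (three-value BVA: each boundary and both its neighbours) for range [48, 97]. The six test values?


Range: [48, 97]
Boundaries: just below min, min, min+1, max-1, max, just above max
Values: [47, 48, 49, 96, 97, 98]

[47, 48, 49, 96, 97, 98]


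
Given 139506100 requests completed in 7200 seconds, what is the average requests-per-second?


Formula: throughput = requests / seconds
throughput = 139506100 / 7200
throughput = 19375.85 requests/second

19375.85 requests/second


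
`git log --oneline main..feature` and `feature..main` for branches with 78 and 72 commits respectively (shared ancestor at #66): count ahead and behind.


Common ancestor: commit #66
feature commits after divergence: 78 - 66 = 12
main commits after divergence: 72 - 66 = 6
feature is 12 commits ahead of main
main is 6 commits ahead of feature

feature ahead: 12, main ahead: 6


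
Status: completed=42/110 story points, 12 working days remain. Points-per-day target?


Formula: Required rate = Remaining points / Days left
Remaining = 110 - 42 = 68 points
Required rate = 68 / 12 = 5.67 points/day

5.67 points/day


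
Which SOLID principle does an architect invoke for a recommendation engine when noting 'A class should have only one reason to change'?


This describes the Single Responsibility Principle (SRP)

Single Responsibility Principle (SRP)


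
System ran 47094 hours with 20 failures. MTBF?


Formula: MTBF = Total operating time / Number of failures
MTBF = 47094 / 20
MTBF = 2354.7 hours

2354.7 hours


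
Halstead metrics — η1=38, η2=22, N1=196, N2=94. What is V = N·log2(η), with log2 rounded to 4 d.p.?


Formula: V = N * log2(η), where N = N1 + N2 and η = η1 + η2
η = 38 + 22 = 60
N = 196 + 94 = 290
log2(60) ≈ 5.9069
V = 290 * 5.9069 = 1713.00

1713.00


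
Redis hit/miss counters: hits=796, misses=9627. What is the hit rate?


Formula: hit rate = hits / (hits + misses) * 100
hit rate = 796 / (796 + 9627) * 100
hit rate = 796 / 10423 * 100
hit rate = 7.64%

7.64%


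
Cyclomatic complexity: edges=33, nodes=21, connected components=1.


Formula: V(G) = E - N + 2P
V(G) = 33 - 21 + 2*1
V(G) = 12 + 2
V(G) = 14

14


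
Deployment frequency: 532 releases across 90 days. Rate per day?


Formula: deployments per day = releases / days
= 532 / 90
= 5.911 deploys/day
(equivalently, 41.38 deploys/week)

5.911 deploys/day


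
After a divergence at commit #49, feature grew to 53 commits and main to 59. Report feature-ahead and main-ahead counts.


Common ancestor: commit #49
feature commits after divergence: 53 - 49 = 4
main commits after divergence: 59 - 49 = 10
feature is 4 commits ahead of main
main is 10 commits ahead of feature

feature ahead: 4, main ahead: 10


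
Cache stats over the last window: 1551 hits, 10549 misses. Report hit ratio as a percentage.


Formula: hit rate = hits / (hits + misses) * 100
hit rate = 1551 / (1551 + 10549) * 100
hit rate = 1551 / 12100 * 100
hit rate = 12.82%

12.82%


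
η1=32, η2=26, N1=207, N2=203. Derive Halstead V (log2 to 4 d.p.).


Formula: V = N * log2(η), where N = N1 + N2 and η = η1 + η2
η = 32 + 26 = 58
N = 207 + 203 = 410
log2(58) ≈ 5.8580
V = 410 * 5.8580 = 2401.78

2401.78


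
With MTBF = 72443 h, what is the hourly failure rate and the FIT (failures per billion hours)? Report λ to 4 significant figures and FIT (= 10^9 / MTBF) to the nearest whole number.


Formula: λ = 1 / MTBF; FIT = λ × 1e9 = 1e9 / MTBF
λ = 1 / 72443 ≈ 1.380e-05 failures/hour
FIT = 1e9 / 72443 ≈ 13804 failures per 1e9 hours (nearest whole number)

λ = 1.380e-05 /h, FIT = 13804


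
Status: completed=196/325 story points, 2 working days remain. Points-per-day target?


Formula: Required rate = Remaining points / Days left
Remaining = 325 - 196 = 129 points
Required rate = 129 / 2 = 64.5 points/day

64.5 points/day


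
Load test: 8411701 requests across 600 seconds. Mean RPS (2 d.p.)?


Formula: throughput = requests / seconds
throughput = 8411701 / 600
throughput = 14019.5 requests/second

14019.5 requests/second


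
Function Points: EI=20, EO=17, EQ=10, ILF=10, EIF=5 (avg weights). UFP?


UFP = EI*4 + EO*5 + EQ*4 + ILF*10 + EIF*7
UFP = 20*4 + 17*5 + 10*4 + 10*10 + 5*7
UFP = 80 + 85 + 40 + 100 + 35
UFP = 340

340


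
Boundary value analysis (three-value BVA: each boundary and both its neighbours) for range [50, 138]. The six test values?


Range: [50, 138]
Boundaries: just below min, min, min+1, max-1, max, just above max
Values: [49, 50, 51, 137, 138, 139]

[49, 50, 51, 137, 138, 139]


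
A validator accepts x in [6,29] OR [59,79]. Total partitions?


Valid ranges: [6,29] and [59,79]
Class 1: x < 6 — invalid
Class 2: 6 ≤ x ≤ 29 — valid
Class 3: 29 < x < 59 — invalid (gap between ranges)
Class 4: 59 ≤ x ≤ 79 — valid
Class 5: x > 79 — invalid
Total equivalence classes: 5

5 equivalence classes


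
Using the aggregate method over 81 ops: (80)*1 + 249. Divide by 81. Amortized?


Formula: Amortized cost = Total cost / Operations
Total cost = (80 * 1) + (1 * 249)
Total cost = 80 + 249 = 329
Amortized = 329 / 81 = 4.0617

4.0617


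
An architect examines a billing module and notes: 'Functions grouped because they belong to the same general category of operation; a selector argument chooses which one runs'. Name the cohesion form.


Reasoning: Grouped by category of activity, not by data or sequence
Type: Logical cohesion

Logical cohesion


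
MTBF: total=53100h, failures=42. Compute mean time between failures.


Formula: MTBF = Total operating time / Number of failures
MTBF = 53100 / 42
MTBF = 1264.29 hours

1264.29 hours


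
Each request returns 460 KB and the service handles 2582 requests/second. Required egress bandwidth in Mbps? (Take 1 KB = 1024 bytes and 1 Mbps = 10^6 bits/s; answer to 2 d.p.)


Formula: Mbps = payload_bytes * RPS * 8 / 1e6
Payload per request = 460 KB = 460 * 1024 = 471040 bytes
Total bytes/sec = 471040 * 2582 = 1216225280
Total bits/sec = 1216225280 * 8 = 9729802240
Mbps = 9729802240 / 1e6 = 9729.8

9729.8 Mbps


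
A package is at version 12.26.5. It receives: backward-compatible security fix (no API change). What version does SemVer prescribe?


Current: 12.26.5
Change category: 'backward-compatible security fix (no API change)' → patch bump
SemVer rule: patch bump → increment PATCH (MAJOR and MINOR unchanged)
New: 12.26.6

12.26.6


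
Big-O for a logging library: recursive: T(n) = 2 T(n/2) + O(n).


Reasoning: master theorem case 2 (merge-sort recurrence)
Complexity: O(n log n)

O(n log n)


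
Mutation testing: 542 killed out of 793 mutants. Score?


Mutation score = killed / total * 100
Mutation score = 542 / 793 * 100
Mutation score = 68.35%

68.35%


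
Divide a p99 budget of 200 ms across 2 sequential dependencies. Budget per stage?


Formula: per_stage = total_budget / stages
per_stage = 200 / 2
per_stage = 100.0 ms

100.0 ms


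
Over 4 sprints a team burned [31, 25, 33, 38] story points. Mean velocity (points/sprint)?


Formula: Avg velocity = Total points / Number of sprints
Points: [31, 25, 33, 38]
Sum = 31 + 25 + 33 + 38 = 127
Avg velocity = 127 / 4 = 31.75 points/sprint

31.75 points/sprint


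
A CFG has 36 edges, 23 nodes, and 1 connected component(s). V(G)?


Formula: V(G) = E - N + 2P
V(G) = 36 - 23 + 2*1
V(G) = 13 + 2
V(G) = 15

15


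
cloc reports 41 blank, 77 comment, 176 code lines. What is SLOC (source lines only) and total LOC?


Total LOC = blank + comment + code
Total LOC = 41 + 77 + 176 = 294
SLOC (source only) = code = 176

Total LOC: 294, SLOC: 176


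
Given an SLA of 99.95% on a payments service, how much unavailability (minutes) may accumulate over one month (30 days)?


Formula: allowed downtime = period * (100 - SLA) / 100
Period (month (30 days)) = 43200 minutes
Unavailability fraction = (100 - 99.95) / 100
Allowed downtime = 43200 * (100 - 99.95) / 100
Allowed downtime = 21.6 minutes

21.6 minutes


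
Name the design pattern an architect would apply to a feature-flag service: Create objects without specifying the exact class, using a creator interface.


This matches the Factory Method pattern

Factory Method


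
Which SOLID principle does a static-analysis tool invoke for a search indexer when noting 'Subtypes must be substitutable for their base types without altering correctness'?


This describes the Liskov Substitution Principle (LSP)

Liskov Substitution Principle (LSP)
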